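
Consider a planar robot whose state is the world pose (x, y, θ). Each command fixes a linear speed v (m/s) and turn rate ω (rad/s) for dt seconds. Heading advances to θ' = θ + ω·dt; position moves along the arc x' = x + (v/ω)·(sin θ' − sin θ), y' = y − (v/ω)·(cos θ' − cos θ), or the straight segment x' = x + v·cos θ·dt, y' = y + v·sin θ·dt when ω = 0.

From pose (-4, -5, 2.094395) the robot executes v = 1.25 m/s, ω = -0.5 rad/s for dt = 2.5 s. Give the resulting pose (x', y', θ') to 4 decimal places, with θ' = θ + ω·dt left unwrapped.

(-3.7039, -2.0895, 0.8444)

θ' = 2.0944 + -0.5·2.5 = 0.8444
R = v/ω = 1.25/-0.5 = -2.5000
x' = -4 + -2.5000·(sin 0.8444 − sin 2.0944) = -3.7039
y' = -5 − -2.5000·(cos 0.8444 − cos 2.0944) = -2.0895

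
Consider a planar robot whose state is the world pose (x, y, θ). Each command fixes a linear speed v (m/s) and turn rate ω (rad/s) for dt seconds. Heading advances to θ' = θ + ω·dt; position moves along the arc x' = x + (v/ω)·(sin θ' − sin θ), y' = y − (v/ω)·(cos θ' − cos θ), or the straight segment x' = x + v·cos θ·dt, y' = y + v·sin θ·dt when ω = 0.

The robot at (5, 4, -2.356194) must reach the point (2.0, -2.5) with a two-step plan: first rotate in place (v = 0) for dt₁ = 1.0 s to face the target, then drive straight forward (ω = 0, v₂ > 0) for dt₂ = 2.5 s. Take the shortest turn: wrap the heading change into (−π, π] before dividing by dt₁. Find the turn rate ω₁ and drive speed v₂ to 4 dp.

ω₁ = 0.3530, v₂ = 2.8636

heading to target = atan2(-2.5−4, 2−5) = -2.0032
Δθ = wrap(-2.0032 − -2.3562) = 0.3530; ω₁ = Δθ/dt₁ = 0.3530
distance = √((2−5)² + (-2.5−4)²) = 7.1589; v₂ = distance/dt₂ = 2.8636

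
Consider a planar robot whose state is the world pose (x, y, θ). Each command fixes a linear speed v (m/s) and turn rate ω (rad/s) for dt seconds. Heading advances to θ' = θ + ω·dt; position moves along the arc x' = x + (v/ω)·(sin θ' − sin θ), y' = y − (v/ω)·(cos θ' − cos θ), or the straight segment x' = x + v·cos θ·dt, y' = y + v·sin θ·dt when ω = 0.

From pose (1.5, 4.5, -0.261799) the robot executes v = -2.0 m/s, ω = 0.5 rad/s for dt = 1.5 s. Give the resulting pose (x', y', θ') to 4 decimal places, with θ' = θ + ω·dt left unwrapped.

θ' = -0.2618 + 0.5·1.5 = 0.4882
R = v/ω = -2.0/0.5 = -4.0000
x' = 1.5 + -4.0000·(sin 0.4882 − sin -0.2618) = -1.4114
y' = 4.5 − -4.0000·(cos 0.4882 − cos -0.2618) = 4.1690

(-1.4114, 4.1690, 0.4882)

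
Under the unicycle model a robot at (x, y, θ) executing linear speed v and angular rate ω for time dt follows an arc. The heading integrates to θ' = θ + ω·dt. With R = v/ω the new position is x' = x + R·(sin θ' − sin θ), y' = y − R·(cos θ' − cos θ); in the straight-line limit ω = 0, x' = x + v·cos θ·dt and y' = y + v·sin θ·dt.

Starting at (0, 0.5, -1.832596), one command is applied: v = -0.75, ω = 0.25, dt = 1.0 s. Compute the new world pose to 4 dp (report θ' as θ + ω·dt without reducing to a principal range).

θ' = -1.8326 + 0.25·1.0 = -1.5826
R = v/ω = -0.75/0.25 = -3.0000
x' = 0 + -3.0000·(sin -1.5826 − sin -1.8326) = 0.1020
y' = 0.5 − -3.0000·(cos -1.5826 − cos -1.8326) = 1.2411

(0.1020, 1.2411, -1.5826)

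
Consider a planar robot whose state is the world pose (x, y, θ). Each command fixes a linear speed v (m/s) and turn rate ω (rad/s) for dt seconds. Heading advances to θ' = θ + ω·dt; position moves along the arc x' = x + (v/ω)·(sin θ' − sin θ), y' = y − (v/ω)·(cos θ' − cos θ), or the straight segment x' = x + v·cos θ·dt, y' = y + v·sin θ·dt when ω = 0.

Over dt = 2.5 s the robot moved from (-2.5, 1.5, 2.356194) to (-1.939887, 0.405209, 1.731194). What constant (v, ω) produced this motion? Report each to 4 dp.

v = -0.5000, ω = -0.2500

Δθ = 1.731194 − 2.356194 = -0.625000
ω = Δθ/dt = -0.625000/2.5 = -0.2500
R = −Δy/(cos θ' − cos θ) = 2.0000
v = R·ω = 2.0000·-0.2500 = -0.5000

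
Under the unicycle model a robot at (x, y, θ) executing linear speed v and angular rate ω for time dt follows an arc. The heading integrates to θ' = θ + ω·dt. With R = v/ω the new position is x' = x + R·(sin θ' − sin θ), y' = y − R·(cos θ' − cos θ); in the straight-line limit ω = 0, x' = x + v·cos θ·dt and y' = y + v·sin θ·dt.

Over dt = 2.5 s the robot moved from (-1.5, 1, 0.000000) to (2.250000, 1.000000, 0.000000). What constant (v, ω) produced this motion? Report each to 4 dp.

Δθ = 0.000000 − 0.000000 = 0.000000
ω = Δθ/dt = 0.000000/2.5 = 0.0000
ω = 0 → v = (Δx·cos θ + Δy·sin θ)/dt = 1.5000

v = 1.5000, ω = 0.0000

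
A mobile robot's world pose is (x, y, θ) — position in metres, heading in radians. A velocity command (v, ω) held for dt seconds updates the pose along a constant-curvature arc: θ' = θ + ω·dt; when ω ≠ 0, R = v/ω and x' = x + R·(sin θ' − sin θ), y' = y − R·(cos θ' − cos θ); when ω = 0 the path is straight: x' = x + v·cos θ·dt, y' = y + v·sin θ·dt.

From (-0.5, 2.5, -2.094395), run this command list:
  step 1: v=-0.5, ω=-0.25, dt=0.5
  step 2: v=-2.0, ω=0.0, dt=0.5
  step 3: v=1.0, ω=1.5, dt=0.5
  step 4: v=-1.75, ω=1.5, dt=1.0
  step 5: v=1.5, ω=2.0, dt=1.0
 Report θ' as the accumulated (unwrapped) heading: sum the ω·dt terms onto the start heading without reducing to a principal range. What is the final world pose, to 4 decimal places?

step 1: θ'=-2.2194 (R=2.0000) → pose (-0.3618, 2.7081, -2.2194)
step 2: θ'=-2.2194 (straight) → pose (0.2423, 3.5051, -2.2194)
step 3: θ'=-1.4694 (R=0.6667) → pose (0.1103, 3.0349, -1.4694)
step 4: θ'=0.0306 (R=-1.1667) → pose (-1.0861, 4.0829, 0.0306)
step 5: θ'=2.0306 (R=0.7500) → pose (-0.4369, 5.1654, 2.0306)

(-0.4369, 5.1654, 2.0306)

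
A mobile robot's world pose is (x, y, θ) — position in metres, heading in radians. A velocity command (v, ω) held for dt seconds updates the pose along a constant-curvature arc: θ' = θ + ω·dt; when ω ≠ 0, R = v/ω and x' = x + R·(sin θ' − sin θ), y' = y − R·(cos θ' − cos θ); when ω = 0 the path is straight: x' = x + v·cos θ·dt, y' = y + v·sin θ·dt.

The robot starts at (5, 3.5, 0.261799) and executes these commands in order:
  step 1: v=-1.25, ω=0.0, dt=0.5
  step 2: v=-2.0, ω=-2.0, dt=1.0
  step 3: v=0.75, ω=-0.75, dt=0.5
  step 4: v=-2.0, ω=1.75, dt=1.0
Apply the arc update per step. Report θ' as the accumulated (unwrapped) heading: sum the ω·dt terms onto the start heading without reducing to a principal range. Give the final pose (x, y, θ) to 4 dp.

(2.4491, 5.7795, -0.3632)

step 1: θ'=0.2618 (straight) → pose (4.3963, 3.3382, 0.2618)
step 2: θ'=-1.7382 (R=1.0000) → pose (3.1515, 4.4708, -1.7382)
step 3: θ'=-2.1132 (R=-1.0000) → pose (3.0219, 4.1212, -2.1132)
step 4: θ'=-0.3632 (R=-1.1429) → pose (2.4491, 5.7795, -0.3632)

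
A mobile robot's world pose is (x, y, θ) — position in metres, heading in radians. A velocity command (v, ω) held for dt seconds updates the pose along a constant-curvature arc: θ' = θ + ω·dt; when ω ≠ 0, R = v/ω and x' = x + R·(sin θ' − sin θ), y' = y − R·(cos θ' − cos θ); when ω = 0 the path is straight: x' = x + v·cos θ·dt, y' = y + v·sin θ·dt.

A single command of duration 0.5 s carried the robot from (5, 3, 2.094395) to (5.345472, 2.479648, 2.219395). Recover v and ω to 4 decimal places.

Δθ = 2.219395 − 2.094395 = 0.125000
ω = Δθ/dt = 0.125000/0.5 = 0.2500
R = −Δy/(cos θ' − cos θ) = -5.0000
v = R·ω = -5.0000·0.2500 = -1.2500

v = -1.2500, ω = 0.2500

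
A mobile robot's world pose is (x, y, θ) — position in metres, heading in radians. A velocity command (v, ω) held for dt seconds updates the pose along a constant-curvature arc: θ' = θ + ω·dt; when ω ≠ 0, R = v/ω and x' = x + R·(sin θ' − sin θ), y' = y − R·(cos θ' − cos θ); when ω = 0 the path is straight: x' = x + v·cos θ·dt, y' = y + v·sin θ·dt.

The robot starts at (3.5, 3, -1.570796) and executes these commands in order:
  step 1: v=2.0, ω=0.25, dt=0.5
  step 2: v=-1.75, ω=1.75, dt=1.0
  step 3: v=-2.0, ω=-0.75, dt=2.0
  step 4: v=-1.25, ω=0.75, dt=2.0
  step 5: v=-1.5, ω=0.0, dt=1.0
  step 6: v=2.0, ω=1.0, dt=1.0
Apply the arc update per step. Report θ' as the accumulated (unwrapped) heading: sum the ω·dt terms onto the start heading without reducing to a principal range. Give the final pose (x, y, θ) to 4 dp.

(-3.1603, 6.3112, 1.3042)

step 1: θ'=-1.4458 (R=8.0000) → pose (3.5624, 2.0026, -1.4458)
step 2: θ'=0.3042 (R=-1.0000) → pose (2.2707, 2.8320, 0.3042)
step 3: θ'=-1.1958 (R=2.6667) → pose (-1.0094, 4.3995, -1.1958)
step 4: θ'=0.3042 (R=-1.6667) → pose (-3.0595, 5.3792, 0.3042)
step 5: θ'=0.3042 (straight) → pose (-4.4906, 4.9299, 0.3042)
step 6: θ'=1.3042 (R=2.0000) → pose (-3.1603, 6.3112, 1.3042)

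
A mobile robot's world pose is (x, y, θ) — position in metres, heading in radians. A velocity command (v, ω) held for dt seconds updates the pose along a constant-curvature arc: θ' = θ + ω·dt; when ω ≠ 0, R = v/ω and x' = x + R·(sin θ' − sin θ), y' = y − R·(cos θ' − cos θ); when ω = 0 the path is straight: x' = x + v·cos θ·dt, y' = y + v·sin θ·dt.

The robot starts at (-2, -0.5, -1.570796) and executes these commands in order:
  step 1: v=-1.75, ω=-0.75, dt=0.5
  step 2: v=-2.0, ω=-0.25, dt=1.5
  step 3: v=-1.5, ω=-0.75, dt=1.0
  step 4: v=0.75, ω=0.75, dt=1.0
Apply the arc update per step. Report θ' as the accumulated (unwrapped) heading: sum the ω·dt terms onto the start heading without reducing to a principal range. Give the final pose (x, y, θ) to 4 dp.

step 1: θ'=-1.9458 (R=2.3333) → pose (-1.8379, 0.3546, -1.9458)
step 2: θ'=-2.3208 (R=8.0000) → pose (-0.2473, 2.8776, -2.3208)
step 3: θ'=-3.0708 (R=2.0000) → pose (1.0746, 3.5093, -3.0708)
step 4: θ'=-2.3208 (R=1.0000) → pose (0.4136, 3.1934, -2.3208)

(0.4136, 3.1934, -2.3208)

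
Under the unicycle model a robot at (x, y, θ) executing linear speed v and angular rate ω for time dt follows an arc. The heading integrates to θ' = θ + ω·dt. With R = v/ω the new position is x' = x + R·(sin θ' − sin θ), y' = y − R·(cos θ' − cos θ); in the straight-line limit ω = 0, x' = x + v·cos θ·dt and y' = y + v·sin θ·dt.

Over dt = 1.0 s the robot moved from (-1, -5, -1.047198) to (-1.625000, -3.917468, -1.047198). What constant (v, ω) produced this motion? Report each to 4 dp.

Δθ = -1.047198 − -1.047198 = 0.000000
ω = Δθ/dt = 0.000000/1.0 = 0.0000
ω = 0 → v = (Δx·cos θ + Δy·sin θ)/dt = -1.2500

v = -1.2500, ω = 0.0000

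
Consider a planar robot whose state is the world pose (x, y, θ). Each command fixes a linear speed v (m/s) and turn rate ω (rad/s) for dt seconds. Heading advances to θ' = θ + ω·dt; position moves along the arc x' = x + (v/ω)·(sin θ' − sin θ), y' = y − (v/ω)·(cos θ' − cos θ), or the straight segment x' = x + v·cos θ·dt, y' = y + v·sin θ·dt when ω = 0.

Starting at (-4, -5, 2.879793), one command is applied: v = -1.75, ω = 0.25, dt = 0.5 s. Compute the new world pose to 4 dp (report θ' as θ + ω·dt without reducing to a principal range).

θ' = 2.8798 + 0.25·0.5 = 3.0048
R = v/ω = -1.75/0.25 = -7.0000
x' = -4 + -7.0000·(sin 3.0048 − sin 2.8798) = -3.1429
y' = -5 − -7.0000·(cos 3.0048 − cos 2.8798) = -5.1731

(-3.1429, -5.1731, 3.0048)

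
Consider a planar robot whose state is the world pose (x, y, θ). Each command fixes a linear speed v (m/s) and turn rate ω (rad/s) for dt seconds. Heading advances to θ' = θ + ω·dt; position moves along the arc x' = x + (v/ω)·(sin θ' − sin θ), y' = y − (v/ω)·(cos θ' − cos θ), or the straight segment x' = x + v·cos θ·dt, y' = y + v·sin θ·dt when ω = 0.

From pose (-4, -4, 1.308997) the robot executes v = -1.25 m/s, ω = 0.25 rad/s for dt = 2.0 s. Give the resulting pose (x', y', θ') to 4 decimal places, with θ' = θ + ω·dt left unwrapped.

(-4.0292, -6.4739, 1.8090)

θ' = 1.3090 + 0.25·2.0 = 1.8090
R = v/ω = -1.25/0.25 = -5.0000
x' = -4 + -5.0000·(sin 1.8090 − sin 1.3090) = -4.0292
y' = -4 − -5.0000·(cos 1.8090 − cos 1.3090) = -6.4739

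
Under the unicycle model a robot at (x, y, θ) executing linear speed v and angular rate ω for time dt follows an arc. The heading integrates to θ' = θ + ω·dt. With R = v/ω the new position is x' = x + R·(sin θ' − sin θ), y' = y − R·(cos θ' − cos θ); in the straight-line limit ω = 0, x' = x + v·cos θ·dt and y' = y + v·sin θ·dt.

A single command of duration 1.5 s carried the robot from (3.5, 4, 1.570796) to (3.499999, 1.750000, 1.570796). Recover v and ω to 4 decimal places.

Δθ = 1.570796 − 1.570796 = 0.000000
ω = Δθ/dt = 0.000000/1.5 = 0.0000
ω = 0 → v = (Δx·cos θ + Δy·sin θ)/dt = -1.5000

v = -1.5000, ω = 0.0000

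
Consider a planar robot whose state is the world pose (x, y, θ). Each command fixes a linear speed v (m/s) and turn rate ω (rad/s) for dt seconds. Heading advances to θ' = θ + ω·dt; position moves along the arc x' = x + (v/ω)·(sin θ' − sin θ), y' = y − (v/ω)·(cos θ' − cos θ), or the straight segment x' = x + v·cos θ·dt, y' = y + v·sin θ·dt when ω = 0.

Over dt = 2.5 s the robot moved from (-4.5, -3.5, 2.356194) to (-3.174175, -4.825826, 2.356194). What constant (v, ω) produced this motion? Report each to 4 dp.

Δθ = 2.356194 − 2.356194 = 0.000000
ω = Δθ/dt = 0.000000/2.5 = 0.0000
ω = 0 → v = (Δx·cos θ + Δy·sin θ)/dt = -0.7500

v = -0.7500, ω = 0.0000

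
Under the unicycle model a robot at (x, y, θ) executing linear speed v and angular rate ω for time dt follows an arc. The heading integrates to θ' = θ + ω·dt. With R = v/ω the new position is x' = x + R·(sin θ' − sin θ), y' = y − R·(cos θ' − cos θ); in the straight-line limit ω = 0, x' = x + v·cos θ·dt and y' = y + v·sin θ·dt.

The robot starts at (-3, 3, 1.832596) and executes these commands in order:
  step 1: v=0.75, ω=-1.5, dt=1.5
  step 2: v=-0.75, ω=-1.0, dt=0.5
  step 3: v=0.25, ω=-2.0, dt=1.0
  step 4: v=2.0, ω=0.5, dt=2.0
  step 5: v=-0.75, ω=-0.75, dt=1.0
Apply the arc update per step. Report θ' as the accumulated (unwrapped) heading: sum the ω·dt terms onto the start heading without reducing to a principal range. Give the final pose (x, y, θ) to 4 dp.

(-5.0662, 1.6272, -2.6674)

step 1: θ'=-0.4174 (R=-0.5000) → pose (-2.3143, 3.5865, -0.4174)
step 2: θ'=-0.9174 (R=0.7500) → pose (-2.6058, 3.8162, -0.9174)
step 3: θ'=-2.9174 (R=-0.1250) → pose (-2.6773, 3.6183, -2.9174)
step 4: θ'=-1.9174 (R=4.0000) → pose (-5.5501, 1.0773, -1.9174)
step 5: θ'=-2.6674 (R=1.0000) → pose (-5.0662, 1.6272, -2.6674)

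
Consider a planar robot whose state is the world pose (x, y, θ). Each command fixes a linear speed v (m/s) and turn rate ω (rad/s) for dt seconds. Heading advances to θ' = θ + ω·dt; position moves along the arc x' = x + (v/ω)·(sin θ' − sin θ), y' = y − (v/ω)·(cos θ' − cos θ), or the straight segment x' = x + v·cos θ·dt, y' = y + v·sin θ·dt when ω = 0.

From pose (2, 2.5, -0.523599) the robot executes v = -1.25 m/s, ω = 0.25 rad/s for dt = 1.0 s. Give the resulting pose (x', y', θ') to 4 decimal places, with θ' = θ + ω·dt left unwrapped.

θ' = -0.5236 + 0.25·1.0 = -0.2736
R = v/ω = -1.25/0.25 = -5.0000
x' = 2 + -5.0000·(sin -0.2736 − sin -0.5236) = 0.8510
y' = 2.5 − -5.0000·(cos -0.2736 − cos -0.5236) = 2.9839

(0.8510, 2.9839, -0.2736)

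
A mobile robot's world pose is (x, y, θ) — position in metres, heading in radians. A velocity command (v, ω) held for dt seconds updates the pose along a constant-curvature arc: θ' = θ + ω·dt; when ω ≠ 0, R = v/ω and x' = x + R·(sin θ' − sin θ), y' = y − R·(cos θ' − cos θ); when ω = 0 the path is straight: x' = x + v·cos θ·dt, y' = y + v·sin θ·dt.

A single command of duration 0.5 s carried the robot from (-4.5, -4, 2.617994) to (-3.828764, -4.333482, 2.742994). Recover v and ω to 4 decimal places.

v = -1.5000, ω = 0.2500

Δθ = 2.742994 − 2.617994 = 0.125000
ω = Δθ/dt = 0.125000/0.5 = 0.2500
R = Δx/(sin θ' − sin θ) = -6.0000
v = R·ω = -6.0000·0.2500 = -1.5000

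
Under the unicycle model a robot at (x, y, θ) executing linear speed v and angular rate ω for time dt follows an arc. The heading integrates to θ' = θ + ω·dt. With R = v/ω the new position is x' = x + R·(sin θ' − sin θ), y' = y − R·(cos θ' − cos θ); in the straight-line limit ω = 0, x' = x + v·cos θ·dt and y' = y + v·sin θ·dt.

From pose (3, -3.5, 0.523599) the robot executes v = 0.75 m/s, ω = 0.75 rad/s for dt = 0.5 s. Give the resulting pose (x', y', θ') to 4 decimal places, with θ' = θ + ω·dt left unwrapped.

θ' = 0.5236 + 0.75·0.5 = 0.8986
R = v/ω = 0.75/0.75 = 1.0000
x' = 3 + 1.0000·(sin 0.8986 − sin 0.5236) = 3.2825
y' = -3.5 − 1.0000·(cos 0.8986 − cos 0.5236) = -3.2567

(3.2825, -3.2567, 0.8986)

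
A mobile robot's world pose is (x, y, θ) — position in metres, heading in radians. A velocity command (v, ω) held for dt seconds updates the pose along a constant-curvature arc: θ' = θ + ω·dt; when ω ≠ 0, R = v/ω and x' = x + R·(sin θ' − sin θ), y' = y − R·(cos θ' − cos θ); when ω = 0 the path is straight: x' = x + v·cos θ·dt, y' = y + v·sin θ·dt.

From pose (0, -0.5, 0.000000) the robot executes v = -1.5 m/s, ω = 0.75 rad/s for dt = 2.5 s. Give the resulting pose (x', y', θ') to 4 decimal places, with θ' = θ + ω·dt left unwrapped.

θ' = 0.0000 + 0.75·2.5 = 1.8750
R = v/ω = -1.5/0.75 = -2.0000
x' = 0 + -2.0000·(sin 1.8750 − sin 0.0000) = -1.9082
y' = -0.5 − -2.0000·(cos 1.8750 − cos 0.0000) = -3.0991

(-1.9082, -3.0991, 1.8750)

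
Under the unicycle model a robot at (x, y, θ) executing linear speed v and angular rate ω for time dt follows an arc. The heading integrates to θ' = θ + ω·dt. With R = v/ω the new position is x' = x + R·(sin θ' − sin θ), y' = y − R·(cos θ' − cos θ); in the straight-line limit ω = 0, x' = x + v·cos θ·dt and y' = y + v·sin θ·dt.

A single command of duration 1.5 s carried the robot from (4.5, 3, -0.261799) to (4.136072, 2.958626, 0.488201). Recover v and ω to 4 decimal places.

v = -0.2500, ω = 0.5000

Δθ = 0.488201 − -0.261799 = 0.750000
ω = Δθ/dt = 0.750000/1.5 = 0.5000
R = Δx/(sin θ' − sin θ) = -0.5000
v = R·ω = -0.5000·0.5000 = -0.2500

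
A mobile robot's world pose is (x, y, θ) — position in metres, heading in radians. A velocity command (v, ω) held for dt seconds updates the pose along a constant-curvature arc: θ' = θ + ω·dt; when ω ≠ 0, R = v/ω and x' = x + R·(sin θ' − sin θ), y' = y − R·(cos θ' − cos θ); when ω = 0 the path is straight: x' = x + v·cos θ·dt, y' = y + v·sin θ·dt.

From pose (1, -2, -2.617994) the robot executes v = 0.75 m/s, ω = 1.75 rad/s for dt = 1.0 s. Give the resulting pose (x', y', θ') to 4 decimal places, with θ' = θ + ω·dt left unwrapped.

(0.8873, -2.6482, -0.8680)

θ' = -2.6180 + 1.75·1.0 = -0.8680
R = v/ω = 0.75/1.75 = 0.4286
x' = 1 + 0.4286·(sin -0.8680 − sin -2.6180) = 0.8873
y' = -2 − 0.4286·(cos -0.8680 − cos -2.6180) = -2.6482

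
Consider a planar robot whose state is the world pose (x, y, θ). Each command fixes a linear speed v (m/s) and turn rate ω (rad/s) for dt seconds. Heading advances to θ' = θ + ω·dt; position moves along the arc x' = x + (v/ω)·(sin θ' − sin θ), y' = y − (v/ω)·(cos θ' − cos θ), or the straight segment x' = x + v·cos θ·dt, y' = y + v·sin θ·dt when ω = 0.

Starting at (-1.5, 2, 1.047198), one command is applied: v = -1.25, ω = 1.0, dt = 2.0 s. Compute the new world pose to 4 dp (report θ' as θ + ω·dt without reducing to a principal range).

(-0.5353, 0.1306, 3.0472)

θ' = 1.0472 + 1.0·2.0 = 3.0472
R = v/ω = -1.25/1.0 = -1.2500
x' = -1.5 + -1.2500·(sin 3.0472 − sin 1.0472) = -0.5353
y' = 2 − -1.2500·(cos 3.0472 − cos 1.0472) = 0.1306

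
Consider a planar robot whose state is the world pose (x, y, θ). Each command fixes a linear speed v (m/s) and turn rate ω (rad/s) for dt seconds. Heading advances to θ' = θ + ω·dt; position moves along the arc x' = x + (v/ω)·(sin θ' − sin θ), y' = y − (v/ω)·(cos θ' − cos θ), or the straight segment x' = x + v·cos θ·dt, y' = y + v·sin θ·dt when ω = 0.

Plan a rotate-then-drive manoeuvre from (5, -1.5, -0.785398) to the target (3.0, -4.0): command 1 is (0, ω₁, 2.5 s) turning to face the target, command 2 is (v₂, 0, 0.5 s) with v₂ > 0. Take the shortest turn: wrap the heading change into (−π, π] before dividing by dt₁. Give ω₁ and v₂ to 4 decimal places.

heading to target = atan2(-4−-1.5, 3−5) = -2.2455
Δθ = wrap(-2.2455 − -0.7854) = -1.4601; ω₁ = Δθ/dt₁ = -0.5841
distance = √((3−5)² + (-4−-1.5)²) = 3.2016; v₂ = distance/dt₂ = 6.4031

ω₁ = -0.5841, v₂ = 6.4031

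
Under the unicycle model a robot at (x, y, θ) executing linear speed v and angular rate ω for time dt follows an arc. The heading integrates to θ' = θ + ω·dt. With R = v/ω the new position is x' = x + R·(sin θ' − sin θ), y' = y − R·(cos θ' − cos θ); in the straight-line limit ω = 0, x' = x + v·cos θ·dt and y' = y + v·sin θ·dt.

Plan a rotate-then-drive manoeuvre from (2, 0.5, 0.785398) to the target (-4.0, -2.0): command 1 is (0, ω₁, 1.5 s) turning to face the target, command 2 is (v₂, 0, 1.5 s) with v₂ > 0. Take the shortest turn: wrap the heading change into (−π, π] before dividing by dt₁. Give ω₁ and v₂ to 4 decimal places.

heading to target = atan2(-2−0.5, -4−2) = -2.7468
Δθ = wrap(-2.7468 − 0.7854) = 2.7510; ω₁ = Δθ/dt₁ = 1.8340
distance = √((-4−2)² + (-2−0.5)²) = 6.5000; v₂ = distance/dt₂ = 4.3333

ω₁ = 1.8340, v₂ = 4.3333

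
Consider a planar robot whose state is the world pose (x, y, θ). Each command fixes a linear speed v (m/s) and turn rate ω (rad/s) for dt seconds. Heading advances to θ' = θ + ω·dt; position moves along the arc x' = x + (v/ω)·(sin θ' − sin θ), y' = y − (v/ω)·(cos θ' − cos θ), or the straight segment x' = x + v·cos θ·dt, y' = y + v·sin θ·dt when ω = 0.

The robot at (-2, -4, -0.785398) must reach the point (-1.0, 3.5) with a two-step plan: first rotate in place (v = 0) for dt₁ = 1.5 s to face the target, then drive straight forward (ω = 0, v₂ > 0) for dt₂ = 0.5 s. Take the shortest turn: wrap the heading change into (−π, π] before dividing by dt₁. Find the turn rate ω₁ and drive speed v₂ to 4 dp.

heading to target = atan2(3.5−-4, -1−-2) = 1.4382
Δθ = wrap(1.4382 − -0.7854) = 2.2236; ω₁ = Δθ/dt₁ = 1.4824
distance = √((-1−-2)² + (3.5−-4)²) = 7.5664; v₂ = distance/dt₂ = 15.1327

ω₁ = 1.4824, v₂ = 15.1327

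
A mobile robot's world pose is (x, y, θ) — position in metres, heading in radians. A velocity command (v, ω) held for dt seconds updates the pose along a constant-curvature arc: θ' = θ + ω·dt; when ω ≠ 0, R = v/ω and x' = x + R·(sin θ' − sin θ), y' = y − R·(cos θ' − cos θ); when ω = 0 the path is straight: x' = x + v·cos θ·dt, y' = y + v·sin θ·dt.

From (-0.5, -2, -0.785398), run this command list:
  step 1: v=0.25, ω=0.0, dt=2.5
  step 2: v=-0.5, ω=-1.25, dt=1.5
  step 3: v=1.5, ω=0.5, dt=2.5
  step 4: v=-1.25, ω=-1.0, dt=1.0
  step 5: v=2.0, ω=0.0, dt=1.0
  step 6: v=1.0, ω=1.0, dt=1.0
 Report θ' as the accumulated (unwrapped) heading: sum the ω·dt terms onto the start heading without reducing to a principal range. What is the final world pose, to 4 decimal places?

step 1: θ'=-0.7854 (straight) → pose (-0.0581, -2.4419, -0.7854)
step 2: θ'=-2.6604 (R=0.4000) → pose (0.0396, -1.8045, -2.6604)
step 3: θ'=-1.4104 (R=3.0000) → pose (-1.5333, -4.9430, -1.4104)
step 4: θ'=-2.4104 (R=1.2500) → pose (-1.1341, -3.8129, -2.4104)
step 5: θ'=-2.4104 (straight) → pose (-2.6228, -5.1484, -2.4104)
step 6: θ'=-1.4104 (R=1.0000) → pose (-2.9422, -6.0525, -1.4104)

(-2.9422, -6.0525, -1.4104)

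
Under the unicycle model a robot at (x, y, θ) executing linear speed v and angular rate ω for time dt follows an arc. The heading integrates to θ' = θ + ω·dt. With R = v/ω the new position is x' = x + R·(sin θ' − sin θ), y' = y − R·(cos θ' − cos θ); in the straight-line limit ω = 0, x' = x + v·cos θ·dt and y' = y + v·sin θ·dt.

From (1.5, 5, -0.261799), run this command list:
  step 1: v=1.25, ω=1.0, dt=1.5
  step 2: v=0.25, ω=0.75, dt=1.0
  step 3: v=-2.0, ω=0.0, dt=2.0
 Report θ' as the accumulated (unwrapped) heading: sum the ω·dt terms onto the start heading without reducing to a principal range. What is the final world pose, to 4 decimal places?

(4.6162, 2.3867, 1.9882)

step 1: θ'=1.2382 (R=1.2500) → pose (3.0050, 5.7993, 1.2382)
step 2: θ'=1.9882 (R=0.3333) → pose (2.9947, 6.0432, 1.9882)
step 3: θ'=1.9882 (straight) → pose (4.6162, 2.3867, 1.9882)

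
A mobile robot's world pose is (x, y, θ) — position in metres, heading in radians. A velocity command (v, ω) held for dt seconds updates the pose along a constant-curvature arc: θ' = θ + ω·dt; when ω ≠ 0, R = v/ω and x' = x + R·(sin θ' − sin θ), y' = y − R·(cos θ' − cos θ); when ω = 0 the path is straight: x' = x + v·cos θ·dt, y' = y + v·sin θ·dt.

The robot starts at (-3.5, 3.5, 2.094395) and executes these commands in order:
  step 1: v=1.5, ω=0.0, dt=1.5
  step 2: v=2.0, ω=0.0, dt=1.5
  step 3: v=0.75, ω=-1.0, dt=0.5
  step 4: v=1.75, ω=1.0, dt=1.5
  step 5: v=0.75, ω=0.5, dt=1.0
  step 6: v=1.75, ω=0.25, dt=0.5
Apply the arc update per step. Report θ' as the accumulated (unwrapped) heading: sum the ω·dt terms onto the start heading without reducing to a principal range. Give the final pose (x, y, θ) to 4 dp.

(-9.3801, 9.5303, 3.7194)

step 1: θ'=2.0944 (straight) → pose (-4.6250, 5.4486, 2.0944)
step 2: θ'=2.0944 (straight) → pose (-6.1250, 8.0466, 2.0944)
step 3: θ'=1.5944 (R=-0.7500) → pose (-6.2253, 8.4039, 1.5944)
step 4: θ'=3.0944 (R=1.7500) → pose (-7.8922, 10.1107, 3.0944)
step 5: θ'=3.5944 (R=1.5000) → pose (-8.6192, 9.9612, 3.5944)
step 6: θ'=3.7194 (R=7.0000) → pose (-9.3801, 9.5303, 3.7194)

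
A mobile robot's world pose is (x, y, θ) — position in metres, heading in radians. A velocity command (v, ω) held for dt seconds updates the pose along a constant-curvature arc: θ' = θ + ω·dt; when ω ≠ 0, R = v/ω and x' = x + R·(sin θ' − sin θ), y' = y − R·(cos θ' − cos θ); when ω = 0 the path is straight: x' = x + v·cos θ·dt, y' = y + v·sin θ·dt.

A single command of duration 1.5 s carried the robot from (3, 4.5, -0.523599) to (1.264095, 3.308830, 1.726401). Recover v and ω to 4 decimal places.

v = -1.7500, ω = 1.5000

Δθ = 1.726401 − -0.523599 = 2.250000
ω = Δθ/dt = 2.250000/1.5 = 1.5000
R = Δx/(sin θ' − sin θ) = -1.1667
v = R·ω = -1.1667·1.5000 = -1.7500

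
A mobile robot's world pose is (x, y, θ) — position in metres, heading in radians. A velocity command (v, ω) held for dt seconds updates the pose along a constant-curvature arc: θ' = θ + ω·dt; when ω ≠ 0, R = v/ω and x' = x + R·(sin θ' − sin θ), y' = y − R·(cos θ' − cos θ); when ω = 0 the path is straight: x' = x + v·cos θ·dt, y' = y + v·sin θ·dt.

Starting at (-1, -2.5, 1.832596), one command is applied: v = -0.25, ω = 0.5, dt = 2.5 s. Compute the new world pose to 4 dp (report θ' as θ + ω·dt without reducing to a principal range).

(-0.5465, -2.8697, 3.0826)

θ' = 1.8326 + 0.5·2.5 = 3.0826
R = v/ω = -0.25/0.5 = -0.5000
x' = -1 + -0.5000·(sin 3.0826 − sin 1.8326) = -0.5465
y' = -2.5 − -0.5000·(cos 3.0826 − cos 1.8326) = -2.8697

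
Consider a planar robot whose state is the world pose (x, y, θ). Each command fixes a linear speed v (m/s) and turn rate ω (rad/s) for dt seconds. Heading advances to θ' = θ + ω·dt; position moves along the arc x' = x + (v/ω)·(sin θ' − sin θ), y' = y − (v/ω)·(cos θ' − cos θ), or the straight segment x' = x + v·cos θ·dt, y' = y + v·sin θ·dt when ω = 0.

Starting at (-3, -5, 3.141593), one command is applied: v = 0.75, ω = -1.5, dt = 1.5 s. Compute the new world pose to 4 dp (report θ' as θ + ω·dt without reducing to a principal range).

θ' = 3.1416 + -1.5·1.5 = 0.8916
R = v/ω = 0.75/-1.5 = -0.5000
x' = -3 + -0.5000·(sin 0.8916 − sin 3.1416) = -3.3890
y' = -5 − -0.5000·(cos 0.8916 − cos 3.1416) = -4.1859

(-3.3890, -4.1859, 0.8916)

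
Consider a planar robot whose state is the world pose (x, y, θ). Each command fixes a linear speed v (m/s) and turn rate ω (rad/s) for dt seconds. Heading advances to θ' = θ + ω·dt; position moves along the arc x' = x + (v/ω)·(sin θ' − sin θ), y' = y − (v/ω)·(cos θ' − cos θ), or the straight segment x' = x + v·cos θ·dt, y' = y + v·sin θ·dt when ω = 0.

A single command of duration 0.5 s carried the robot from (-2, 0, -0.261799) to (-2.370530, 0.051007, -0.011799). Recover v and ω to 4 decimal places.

v = -0.7500, ω = 0.5000

Δθ = -0.011799 − -0.261799 = 0.250000
ω = Δθ/dt = 0.250000/0.5 = 0.5000
R = Δx/(sin θ' − sin θ) = -1.5000
v = R·ω = -1.5000·0.5000 = -0.7500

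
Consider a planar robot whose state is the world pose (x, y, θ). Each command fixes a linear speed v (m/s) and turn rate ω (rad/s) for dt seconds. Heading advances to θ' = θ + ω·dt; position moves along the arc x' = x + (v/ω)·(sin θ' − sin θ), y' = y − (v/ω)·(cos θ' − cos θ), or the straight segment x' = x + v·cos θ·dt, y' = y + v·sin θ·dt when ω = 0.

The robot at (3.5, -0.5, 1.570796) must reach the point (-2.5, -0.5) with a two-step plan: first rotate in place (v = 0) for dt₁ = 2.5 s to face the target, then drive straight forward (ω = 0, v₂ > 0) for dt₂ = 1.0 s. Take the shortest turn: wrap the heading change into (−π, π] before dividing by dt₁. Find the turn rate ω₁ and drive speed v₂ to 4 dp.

heading to target = atan2(-0.5−-0.5, -2.5−3.5) = 3.1416
Δθ = wrap(3.1416 − 1.5708) = 1.5708; ω₁ = Δθ/dt₁ = 0.6283
distance = √((-2.5−3.5)² + (-0.5−-0.5)²) = 6.0000; v₂ = distance/dt₂ = 6.0000

ω₁ = 0.6283, v₂ = 6.0000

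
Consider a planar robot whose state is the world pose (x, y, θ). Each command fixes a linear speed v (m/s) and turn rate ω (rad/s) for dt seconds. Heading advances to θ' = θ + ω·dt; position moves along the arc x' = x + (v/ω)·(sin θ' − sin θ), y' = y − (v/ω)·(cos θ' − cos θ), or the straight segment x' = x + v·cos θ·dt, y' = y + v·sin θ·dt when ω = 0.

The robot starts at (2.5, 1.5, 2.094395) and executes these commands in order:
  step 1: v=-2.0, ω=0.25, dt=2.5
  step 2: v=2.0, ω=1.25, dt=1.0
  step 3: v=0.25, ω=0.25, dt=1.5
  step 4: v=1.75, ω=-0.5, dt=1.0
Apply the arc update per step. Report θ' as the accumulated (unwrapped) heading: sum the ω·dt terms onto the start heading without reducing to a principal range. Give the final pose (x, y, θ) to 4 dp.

step 1: θ'=2.7194 (R=-8.0000) → pose (6.1501, -1.7975, 2.7194)
step 2: θ'=3.9694 (R=1.6000) → pose (4.3161, -2.1746, 3.9694)
step 3: θ'=4.3444 (R=1.0000) → pose (4.1195, -2.4914, 4.3444)
step 4: θ'=3.8444 (R=-3.5000) → pose (3.1161, -3.9029, 3.8444)

(3.1161, -3.9029, 3.8444)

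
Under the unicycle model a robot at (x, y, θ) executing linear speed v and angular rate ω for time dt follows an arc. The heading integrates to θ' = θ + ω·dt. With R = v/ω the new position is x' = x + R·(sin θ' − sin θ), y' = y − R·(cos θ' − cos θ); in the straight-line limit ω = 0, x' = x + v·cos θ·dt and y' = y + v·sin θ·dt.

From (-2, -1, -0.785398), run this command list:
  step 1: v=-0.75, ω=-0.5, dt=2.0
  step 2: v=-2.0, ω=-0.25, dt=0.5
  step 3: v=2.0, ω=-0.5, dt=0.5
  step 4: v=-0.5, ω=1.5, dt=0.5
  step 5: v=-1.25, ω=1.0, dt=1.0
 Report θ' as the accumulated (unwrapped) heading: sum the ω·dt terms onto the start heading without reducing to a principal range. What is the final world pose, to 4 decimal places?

(-3.2617, 1.6348, -0.4104)

step 1: θ'=-1.7854 (R=1.5000) → pose (-2.4049, 0.3801, -1.7854)
step 2: θ'=-1.9104 (R=8.0000) → pose (-2.1315, 1.3413, -1.9104)
step 3: θ'=-2.1604 (R=-4.0000) → pose (-2.5784, 0.4497, -2.1604)
step 4: θ'=-1.4104 (R=-0.3333) → pose (-2.5264, 0.6882, -1.4104)
step 5: θ'=-0.4104 (R=-1.2500) → pose (-3.2617, 1.6348, -0.4104)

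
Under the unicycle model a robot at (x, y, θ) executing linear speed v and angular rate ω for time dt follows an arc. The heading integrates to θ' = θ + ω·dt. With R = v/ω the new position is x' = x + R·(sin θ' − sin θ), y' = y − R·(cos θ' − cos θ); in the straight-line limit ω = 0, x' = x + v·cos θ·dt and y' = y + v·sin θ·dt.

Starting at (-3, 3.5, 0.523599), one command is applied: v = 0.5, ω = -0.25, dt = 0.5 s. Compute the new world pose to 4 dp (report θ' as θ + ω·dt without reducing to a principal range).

θ' = 0.5236 + -0.25·0.5 = 0.3986
R = v/ω = 0.5/-0.25 = -2.0000
x' = -3 + -2.0000·(sin 0.3986 − sin 0.5236) = -2.7763
y' = 3.5 − -2.0000·(cos 0.3986 − cos 0.5236) = 3.6112

(-2.7763, 3.6112, 0.3986)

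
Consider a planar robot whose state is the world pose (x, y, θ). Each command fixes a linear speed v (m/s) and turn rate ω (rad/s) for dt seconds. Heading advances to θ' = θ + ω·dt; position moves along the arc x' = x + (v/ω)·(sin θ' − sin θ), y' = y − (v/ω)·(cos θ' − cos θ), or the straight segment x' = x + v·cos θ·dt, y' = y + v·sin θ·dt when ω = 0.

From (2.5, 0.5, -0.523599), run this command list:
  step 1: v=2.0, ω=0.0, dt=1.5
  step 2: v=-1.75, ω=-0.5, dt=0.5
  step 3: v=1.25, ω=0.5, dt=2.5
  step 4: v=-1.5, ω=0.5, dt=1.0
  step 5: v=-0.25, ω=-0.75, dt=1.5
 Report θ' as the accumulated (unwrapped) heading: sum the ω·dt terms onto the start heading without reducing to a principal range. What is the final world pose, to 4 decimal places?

step 1: θ'=-0.5236 (straight) → pose (5.0981, -1.0000, -0.5236)
step 2: θ'=-0.7736 (R=3.5000) → pose (4.4026, -0.4728, -0.7736)
step 3: θ'=0.4764 (R=2.5000) → pose (7.2958, -0.9059, 0.4764)
step 4: θ'=0.9764 (R=-3.0000) → pose (6.1861, -1.8919, 0.9764)
step 5: θ'=-0.1486 (R=0.3333) → pose (5.8606, -2.0349, -0.1486)

(5.8606, -2.0349, -0.1486)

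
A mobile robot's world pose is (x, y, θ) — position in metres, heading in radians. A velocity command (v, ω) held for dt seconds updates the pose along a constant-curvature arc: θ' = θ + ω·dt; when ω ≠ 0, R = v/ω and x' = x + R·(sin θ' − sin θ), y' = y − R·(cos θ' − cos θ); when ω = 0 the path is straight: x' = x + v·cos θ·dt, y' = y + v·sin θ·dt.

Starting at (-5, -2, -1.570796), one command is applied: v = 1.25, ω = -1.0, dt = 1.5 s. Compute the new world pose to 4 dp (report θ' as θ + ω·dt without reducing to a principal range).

θ' = -1.5708 + -1.0·1.5 = -3.0708
R = v/ω = 1.25/-1.0 = -1.2500
x' = -5 + -1.2500·(sin -3.0708 − sin -1.5708) = -6.1616
y' = -2 − -1.2500·(cos -3.0708 − cos -1.5708) = -3.2469

(-6.1616, -3.2469, -3.0708)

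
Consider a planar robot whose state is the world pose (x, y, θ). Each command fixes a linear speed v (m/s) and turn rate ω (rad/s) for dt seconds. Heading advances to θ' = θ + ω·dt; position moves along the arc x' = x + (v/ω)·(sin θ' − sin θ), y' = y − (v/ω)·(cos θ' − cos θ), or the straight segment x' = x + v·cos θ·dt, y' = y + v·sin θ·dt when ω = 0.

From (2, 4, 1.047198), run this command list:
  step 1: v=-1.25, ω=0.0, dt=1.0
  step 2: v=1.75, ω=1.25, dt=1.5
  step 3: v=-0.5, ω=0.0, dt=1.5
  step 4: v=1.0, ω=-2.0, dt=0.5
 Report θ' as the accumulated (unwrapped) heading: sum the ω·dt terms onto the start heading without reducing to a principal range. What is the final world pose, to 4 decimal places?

(0.8387, 5.1366, 1.9222)

step 1: θ'=1.0472 (straight) → pose (1.3750, 2.9175, 1.0472)
step 2: θ'=2.9222 (R=1.4000) → pose (0.4673, 4.9839, 2.9222)
step 3: θ'=2.9222 (straight) → pose (1.1993, 4.8207, 2.9222)
step 4: θ'=1.9222 (R=-0.5000) → pose (0.8387, 5.1366, 1.9222)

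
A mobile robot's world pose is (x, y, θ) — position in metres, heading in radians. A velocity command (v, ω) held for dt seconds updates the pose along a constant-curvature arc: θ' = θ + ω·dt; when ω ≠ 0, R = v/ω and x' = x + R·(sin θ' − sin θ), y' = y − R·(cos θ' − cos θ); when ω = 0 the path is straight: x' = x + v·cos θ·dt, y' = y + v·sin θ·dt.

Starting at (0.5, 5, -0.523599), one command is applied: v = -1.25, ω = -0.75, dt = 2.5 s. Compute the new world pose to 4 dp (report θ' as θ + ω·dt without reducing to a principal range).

θ' = -0.5236 + -0.75·2.5 = -2.3986
R = v/ω = -1.25/-0.75 = 1.6667
x' = 0.5 + 1.6667·(sin -2.3986 − sin -0.5236) = 0.2058
y' = 5 − 1.6667·(cos -2.3986 − cos -0.5236) = 7.6708

(0.2058, 7.6708, -2.3986)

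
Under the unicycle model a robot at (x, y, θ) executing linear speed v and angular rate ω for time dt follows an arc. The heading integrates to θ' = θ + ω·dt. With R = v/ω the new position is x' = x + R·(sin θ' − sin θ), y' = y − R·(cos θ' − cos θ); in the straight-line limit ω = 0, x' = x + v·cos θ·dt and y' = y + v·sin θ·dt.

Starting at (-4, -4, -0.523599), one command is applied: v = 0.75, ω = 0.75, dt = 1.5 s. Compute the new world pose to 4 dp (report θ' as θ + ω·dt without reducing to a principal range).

(-2.9342, -3.9585, 0.6014)

θ' = -0.5236 + 0.75·1.5 = 0.6014
R = v/ω = 0.75/0.75 = 1.0000
x' = -4 + 1.0000·(sin 0.6014 − sin -0.5236) = -2.9342
y' = -4 − 1.0000·(cos 0.6014 − cos -0.5236) = -3.9585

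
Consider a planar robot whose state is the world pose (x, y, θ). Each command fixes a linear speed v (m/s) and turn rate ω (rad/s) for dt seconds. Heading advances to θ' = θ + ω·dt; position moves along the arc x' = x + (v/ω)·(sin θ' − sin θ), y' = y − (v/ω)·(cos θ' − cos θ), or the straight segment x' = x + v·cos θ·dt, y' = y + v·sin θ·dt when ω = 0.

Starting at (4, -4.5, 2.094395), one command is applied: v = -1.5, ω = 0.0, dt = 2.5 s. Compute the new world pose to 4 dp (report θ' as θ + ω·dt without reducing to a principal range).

(5.8750, -7.7476, 2.0944)

θ' = 2.0944 + 0.0·2.5 = 2.0944
ω = 0 → straight: x' = 4 + -1.5·cos(2.0944)·2.5 = 5.8750
y' = -4.5 + -1.5·sin(2.0944)·2.5 = -7.7476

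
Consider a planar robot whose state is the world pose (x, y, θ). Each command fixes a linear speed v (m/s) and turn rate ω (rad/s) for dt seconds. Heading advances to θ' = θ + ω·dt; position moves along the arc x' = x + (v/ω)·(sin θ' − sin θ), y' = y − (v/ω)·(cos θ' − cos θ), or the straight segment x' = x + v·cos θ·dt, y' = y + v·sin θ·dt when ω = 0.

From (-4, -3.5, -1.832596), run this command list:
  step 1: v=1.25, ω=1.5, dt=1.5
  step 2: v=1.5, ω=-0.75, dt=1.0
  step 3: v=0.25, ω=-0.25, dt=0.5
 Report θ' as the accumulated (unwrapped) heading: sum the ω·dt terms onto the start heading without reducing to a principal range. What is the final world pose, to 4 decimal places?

step 1: θ'=0.4174 (R=0.8333) → pose (-2.8572, -4.4775, 0.4174)
step 2: θ'=-0.3326 (R=-2.0000) → pose (-1.3935, -4.4154, -0.3326)
step 3: θ'=-0.4576 (R=-1.0000) → pose (-1.2782, -4.4634, -0.4576)

(-1.2782, -4.4634, -0.4576)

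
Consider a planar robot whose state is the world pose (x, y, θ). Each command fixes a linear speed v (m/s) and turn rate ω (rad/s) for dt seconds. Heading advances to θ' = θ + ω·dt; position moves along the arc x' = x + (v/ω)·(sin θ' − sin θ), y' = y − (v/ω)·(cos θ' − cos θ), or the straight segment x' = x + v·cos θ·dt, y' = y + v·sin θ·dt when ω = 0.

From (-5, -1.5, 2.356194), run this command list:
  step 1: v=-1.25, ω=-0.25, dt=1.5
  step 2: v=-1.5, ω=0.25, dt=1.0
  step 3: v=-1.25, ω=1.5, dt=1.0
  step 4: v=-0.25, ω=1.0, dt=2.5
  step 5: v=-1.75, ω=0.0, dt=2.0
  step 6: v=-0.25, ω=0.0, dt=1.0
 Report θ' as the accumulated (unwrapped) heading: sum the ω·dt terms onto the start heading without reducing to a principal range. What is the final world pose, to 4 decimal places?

(-5.9369, -3.8565, 6.2312)

step 1: θ'=1.9812 (R=5.0000) → pose (-3.9507, -3.0407, 1.9812)
step 2: θ'=2.2312 (R=-6.0000) → pose (-3.1874, -4.3274, 2.2312)
step 3: θ'=3.7312 (R=-0.8333) → pose (-2.0660, -4.5088, 3.7312)
step 4: θ'=6.2312 (R=-0.2500) → pose (-2.1920, -4.0514, 6.2312)
step 5: θ'=6.2312 (straight) → pose (-5.6872, -3.8695, 6.2312)
step 6: θ'=6.2312 (straight) → pose (-5.9369, -3.8565, 6.2312)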